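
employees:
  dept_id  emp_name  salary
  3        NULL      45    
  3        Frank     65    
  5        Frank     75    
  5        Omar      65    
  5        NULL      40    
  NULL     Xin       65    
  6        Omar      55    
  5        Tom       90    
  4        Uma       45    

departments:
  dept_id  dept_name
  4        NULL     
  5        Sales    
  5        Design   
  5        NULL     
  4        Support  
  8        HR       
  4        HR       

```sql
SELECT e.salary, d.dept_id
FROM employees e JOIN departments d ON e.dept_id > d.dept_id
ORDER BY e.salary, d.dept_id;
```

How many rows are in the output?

18

INNER JOIN keeps only pairs where the ON condition holds.
Matching on e.dept_id > d.dept_id. A NULL in a compared column never satisfies the condition.
Matched pairs: 18.
Total: 18 rows.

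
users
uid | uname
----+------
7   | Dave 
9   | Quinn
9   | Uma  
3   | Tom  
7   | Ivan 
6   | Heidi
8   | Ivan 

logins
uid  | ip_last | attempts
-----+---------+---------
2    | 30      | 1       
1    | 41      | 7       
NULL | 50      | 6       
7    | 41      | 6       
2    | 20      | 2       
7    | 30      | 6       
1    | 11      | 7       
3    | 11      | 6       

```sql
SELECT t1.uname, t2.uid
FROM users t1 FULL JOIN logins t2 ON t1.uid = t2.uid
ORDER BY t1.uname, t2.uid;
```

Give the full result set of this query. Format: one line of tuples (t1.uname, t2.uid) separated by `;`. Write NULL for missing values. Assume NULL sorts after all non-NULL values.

(Dave, 7); (Dave, 7); (Heidi, NULL); (Ivan, 7); (Ivan, 7); (Ivan, NULL); (Quinn, NULL); (Tom, 3); (Uma, NULL); (NULL, 1); (NULL, 1); (NULL, 2); (NULL, 2); (NULL, NULL)

FULL OUTER JOIN keeps every row from both sides; unmatched rows get NULL for the other side's columns.
Matching on t1.uid = t2.uid. A NULL in a compared column never satisfies the condition.
- t1[0] uid=7 → 2 match(es) in t2 → 2 row(s).
- t1[1] uid=9 → no match; kept with NULLs on the t2 side.
- t1[2] uid=9 → no match; kept with NULLs on the t2 side.
- t1[3] uid=3 → 1 match(es) in t2 → 1 row(s).
- t1[4] uid=7 → 2 match(es) in t2 → 2 row(s).
- t1[5] uid=6 → no match; kept with NULLs on the t2 side.
- t1[6] uid=8 → no match; kept with NULLs on the t2 side.
- plus 5 unmatched t2 row(s), each kept with NULL t1 columns.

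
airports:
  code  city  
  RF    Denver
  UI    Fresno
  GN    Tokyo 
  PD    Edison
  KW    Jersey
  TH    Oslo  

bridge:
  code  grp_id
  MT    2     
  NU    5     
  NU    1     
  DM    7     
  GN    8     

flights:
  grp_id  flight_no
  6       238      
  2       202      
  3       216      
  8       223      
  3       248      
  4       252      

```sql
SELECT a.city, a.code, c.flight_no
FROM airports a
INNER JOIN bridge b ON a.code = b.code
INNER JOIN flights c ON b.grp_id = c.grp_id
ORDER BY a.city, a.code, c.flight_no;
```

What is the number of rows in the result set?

1

Joins associate left-to-right: airports INNER JOIN bridge on code gives 1 intermediate row(s).
Then INNER JOIN `flights c` on grp_id: keep only rows whose b.grp_id appears in c.
Result: 1 row(s).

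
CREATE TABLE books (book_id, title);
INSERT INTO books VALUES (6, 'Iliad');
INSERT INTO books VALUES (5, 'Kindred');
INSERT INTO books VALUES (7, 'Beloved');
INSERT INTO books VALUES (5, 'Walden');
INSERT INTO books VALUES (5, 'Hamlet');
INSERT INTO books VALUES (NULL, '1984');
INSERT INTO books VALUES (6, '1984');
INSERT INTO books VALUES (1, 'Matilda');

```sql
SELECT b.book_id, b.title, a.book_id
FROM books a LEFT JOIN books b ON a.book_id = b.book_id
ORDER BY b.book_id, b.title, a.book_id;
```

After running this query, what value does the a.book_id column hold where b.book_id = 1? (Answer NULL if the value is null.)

1

LEFT JOIN keeps every row from `books a`; unmatched rows get NULL for `books b`'s columns.
Matching on a.book_id = b.book_id. A NULL in a compared column never satisfies the condition.
- a[0] book_id=6 → 2 match(es) in b → 2 row(s).
- a[1] book_id=5 → 3 match(es) in b → 3 row(s).
- a[2] book_id=7 → 1 match(es) in b → 1 row(s).
- a[3] book_id=5 → 3 match(es) in b → 3 row(s).
- a[4] book_id=5 → 3 match(es) in b → 3 row(s).
- a[5] book_id=NULL → no match; kept with NULLs on the b side.
- a[6] book_id=6 → 2 match(es) in b → 2 row(s).
- a[7] book_id=1 → 1 match(es) in b → 1 row(s).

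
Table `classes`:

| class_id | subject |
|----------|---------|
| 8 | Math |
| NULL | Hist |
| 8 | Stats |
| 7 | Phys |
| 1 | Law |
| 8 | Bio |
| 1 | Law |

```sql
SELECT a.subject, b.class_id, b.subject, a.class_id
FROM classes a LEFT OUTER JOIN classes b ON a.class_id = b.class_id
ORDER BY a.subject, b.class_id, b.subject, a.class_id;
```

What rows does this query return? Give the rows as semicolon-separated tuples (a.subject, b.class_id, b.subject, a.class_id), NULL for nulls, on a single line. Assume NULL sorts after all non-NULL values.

LEFT JOIN keeps every row from `classes a`; unmatched rows get NULL for `classes b`'s columns.
Matching on a.class_id = b.class_id. A NULL in a compared column never satisfies the condition.
- a[0] class_id=8 → 3 match(es) in b → 3 row(s).
- a[1] class_id=NULL → no match; kept with NULLs on the b side.
- a[2] class_id=8 → 3 match(es) in b → 3 row(s).
- a[3] class_id=7 → 1 match(es) in b → 1 row(s).
- a[4] class_id=1 → 2 match(es) in b → 2 row(s).
- a[5] class_id=8 → 3 match(es) in b → 3 row(s).
- a[6] class_id=1 → 2 match(es) in b → 2 row(s).

(Bio, 8, Bio, 8); (Bio, 8, Math, 8); (Bio, 8, Stats, 8); (Hist, NULL, NULL, NULL); (Law, 1, Law, 1); (Law, 1, Law, 1); (Law, 1, Law, 1); (Law, 1, Law, 1); (Math, 8, Bio, 8); (Math, 8, Math, 8); (Math, 8, Stats, 8); (Phys, 7, Phys, 7); (Stats, 8, Bio, 8); (Stats, 8, Math, 8); (Stats, 8, Stats, 8)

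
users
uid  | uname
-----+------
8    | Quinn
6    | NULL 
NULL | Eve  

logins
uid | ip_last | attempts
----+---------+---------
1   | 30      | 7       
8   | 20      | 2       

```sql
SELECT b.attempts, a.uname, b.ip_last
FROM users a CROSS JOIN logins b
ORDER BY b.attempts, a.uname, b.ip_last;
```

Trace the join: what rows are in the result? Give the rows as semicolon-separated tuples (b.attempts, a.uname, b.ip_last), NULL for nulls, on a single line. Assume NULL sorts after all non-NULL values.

CROSS JOIN pairs every row of `users` with every row of `logins`: 3 × 2 = 6 rows.
After projecting and ordering:
b.attempts | a.uname | b.ip_last
2 | Eve | 20
2 | Quinn | 20
2 | NULL | 20
7 | Eve | 30
7 | Quinn | 30
7 | NULL | 30

(2, Eve, 20); (2, Quinn, 20); (2, NULL, 20); (7, Eve, 30); (7, Quinn, 30); (7, NULL, 30)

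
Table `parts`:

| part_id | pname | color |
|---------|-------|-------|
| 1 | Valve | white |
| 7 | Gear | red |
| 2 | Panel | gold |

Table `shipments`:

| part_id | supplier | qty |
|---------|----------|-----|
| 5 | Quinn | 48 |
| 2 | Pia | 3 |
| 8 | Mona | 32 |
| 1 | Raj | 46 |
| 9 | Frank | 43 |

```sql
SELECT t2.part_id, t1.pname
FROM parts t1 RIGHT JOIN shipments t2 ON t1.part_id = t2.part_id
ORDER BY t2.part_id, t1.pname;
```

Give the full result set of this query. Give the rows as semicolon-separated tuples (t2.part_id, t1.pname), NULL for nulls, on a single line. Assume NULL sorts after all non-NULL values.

RIGHT JOIN keeps every row from `shipments`; unmatched rows get NULL for `parts`'s columns.
Matching on t1.part_id = t2.part_id.
Matched pairs: 2; unmatched t2 rows kept: 3.

(1, Valve); (2, Panel); (5, NULL); (8, NULL); (9, NULL)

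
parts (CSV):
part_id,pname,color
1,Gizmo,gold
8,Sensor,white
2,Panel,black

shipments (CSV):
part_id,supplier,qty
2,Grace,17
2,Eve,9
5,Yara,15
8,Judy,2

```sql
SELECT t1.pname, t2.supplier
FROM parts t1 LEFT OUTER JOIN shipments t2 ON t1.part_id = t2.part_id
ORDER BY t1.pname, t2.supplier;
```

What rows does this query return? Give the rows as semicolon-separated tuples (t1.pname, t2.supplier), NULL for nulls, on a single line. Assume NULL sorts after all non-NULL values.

(Gizmo, NULL); (Panel, Eve); (Panel, Grace); (Sensor, Judy)

LEFT JOIN keeps every row from `parts`; unmatched rows get NULL for `shipments`'s columns.
Matching on t1.part_id = t2.part_id.
- part_id=1: no t2 row matches, row kept with t2 columns NULL.
- part_id=8: 1 matching t2 row(s), so 1 row(s) emitted.
- part_id=2: 2 matching t2 row(s), so 2 row(s) emitted.
After projecting and ordering:
t1.pname | t2.supplier
Gizmo | NULL
Panel | Eve
Panel | Grace
Sensor | Judy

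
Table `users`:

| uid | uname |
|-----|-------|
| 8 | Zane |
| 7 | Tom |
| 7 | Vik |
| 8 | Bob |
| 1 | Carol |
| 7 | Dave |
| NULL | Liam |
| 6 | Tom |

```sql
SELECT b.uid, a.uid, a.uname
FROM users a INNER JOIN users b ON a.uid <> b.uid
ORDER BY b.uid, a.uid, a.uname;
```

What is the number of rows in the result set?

34

INNER JOIN keeps only pairs where the ON condition holds.
Matching on a.uid <> b.uid. A NULL in a compared column never satisfies the condition.
- a[0] uid=8 → 5 match(es) in b → 5 row(s).
- a[1] uid=7 → 4 match(es) in b → 4 row(s).
- a[2] uid=7 → 4 match(es) in b → 4 row(s).
- a[3] uid=8 → 5 match(es) in b → 5 row(s).
- a[4] uid=1 → 6 match(es) in b → 6 row(s).
- a[5] uid=7 → 4 match(es) in b → 4 row(s).
- a[6] uid=NULL → no match; dropped.
- a[7] uid=6 → 6 match(es) in b → 6 row(s).
Total: 34 rows.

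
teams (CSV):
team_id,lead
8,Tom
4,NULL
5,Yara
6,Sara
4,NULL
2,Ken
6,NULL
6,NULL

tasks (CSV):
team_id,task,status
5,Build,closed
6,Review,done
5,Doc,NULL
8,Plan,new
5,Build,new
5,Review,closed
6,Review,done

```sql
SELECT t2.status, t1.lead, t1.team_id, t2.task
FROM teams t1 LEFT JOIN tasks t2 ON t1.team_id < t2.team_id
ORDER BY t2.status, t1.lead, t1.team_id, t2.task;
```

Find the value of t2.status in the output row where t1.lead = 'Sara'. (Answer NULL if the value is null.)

new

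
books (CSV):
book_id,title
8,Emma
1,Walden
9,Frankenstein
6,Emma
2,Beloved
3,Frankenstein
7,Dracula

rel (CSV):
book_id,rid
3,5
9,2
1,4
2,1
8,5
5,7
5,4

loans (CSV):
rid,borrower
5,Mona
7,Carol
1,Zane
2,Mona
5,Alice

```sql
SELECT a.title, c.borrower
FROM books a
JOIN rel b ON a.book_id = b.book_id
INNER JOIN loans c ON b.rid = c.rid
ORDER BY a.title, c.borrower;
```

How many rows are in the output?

6

Joins associate left-to-right: books INNER JOIN rel on book_id gives 5 intermediate row(s).
Then INNER JOIN `loans c` on rid: keep only rows whose b.rid appears in c.
Result: 6 row(s).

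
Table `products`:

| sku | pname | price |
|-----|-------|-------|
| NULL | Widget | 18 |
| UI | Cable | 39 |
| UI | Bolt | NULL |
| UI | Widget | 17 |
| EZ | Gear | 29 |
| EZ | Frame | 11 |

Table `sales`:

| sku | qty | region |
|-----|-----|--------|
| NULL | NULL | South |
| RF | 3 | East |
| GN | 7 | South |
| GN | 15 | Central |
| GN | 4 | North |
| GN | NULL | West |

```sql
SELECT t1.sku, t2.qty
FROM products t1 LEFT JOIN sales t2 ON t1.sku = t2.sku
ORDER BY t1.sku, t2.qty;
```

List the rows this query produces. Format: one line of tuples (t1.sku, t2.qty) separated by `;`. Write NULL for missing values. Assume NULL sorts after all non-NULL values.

LEFT JOIN keeps every row from `products`; unmatched rows get NULL for `sales`'s columns.
Matching on t1.sku = t2.sku. A NULL in a compared column never satisfies the condition.
- sku=NULL: no t2 row matches, row kept with t2 columns NULL.
- sku=UI: no t2 row matches, row kept with t2 columns NULL.
- sku=UI: no t2 row matches, row kept with t2 columns NULL.
- sku=UI: no t2 row matches, row kept with t2 columns NULL.
- sku=EZ: no t2 row matches, row kept with t2 columns NULL.
- sku=EZ: no t2 row matches, row kept with t2 columns NULL.
After projecting and ordering:
t1.sku | t2.qty
EZ | NULL
EZ | NULL
UI | NULL
UI | NULL
UI | NULL
NULL | NULL

(EZ, NULL); (EZ, NULL); (UI, NULL); (UI, NULL); (UI, NULL); (NULL, NULL)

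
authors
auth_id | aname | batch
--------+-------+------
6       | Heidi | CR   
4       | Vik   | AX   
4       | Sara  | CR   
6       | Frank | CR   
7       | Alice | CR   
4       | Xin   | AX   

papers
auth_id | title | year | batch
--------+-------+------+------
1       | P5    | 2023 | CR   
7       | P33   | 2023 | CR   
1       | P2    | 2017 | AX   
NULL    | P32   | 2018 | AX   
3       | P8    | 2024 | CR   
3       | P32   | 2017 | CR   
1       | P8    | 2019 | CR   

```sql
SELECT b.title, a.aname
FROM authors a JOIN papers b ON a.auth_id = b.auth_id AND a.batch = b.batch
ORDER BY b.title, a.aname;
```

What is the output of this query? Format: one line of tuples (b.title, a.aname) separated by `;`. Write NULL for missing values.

(P33, Alice)

INNER JOIN keeps only pairs where the ON condition holds.
Matching on a.auth_id = b.auth_id AND a.batch = b.batch. A NULL in a compared column never satisfies the condition.
- a row (auth_id=6, batch=CR): no match → dropped.
- a row (auth_id=4, batch=AX): no match → dropped.
- a row (auth_id=4, batch=CR): no match → dropped.
- a row (auth_id=6, batch=CR): no match → dropped.
- a row (auth_id=7, batch=CR): matches 1 b row(s) → 1 output row(s).
- a row (auth_id=4, batch=AX): no match → dropped.
After projecting and ordering:
b.title | a.aname
P33 | Alice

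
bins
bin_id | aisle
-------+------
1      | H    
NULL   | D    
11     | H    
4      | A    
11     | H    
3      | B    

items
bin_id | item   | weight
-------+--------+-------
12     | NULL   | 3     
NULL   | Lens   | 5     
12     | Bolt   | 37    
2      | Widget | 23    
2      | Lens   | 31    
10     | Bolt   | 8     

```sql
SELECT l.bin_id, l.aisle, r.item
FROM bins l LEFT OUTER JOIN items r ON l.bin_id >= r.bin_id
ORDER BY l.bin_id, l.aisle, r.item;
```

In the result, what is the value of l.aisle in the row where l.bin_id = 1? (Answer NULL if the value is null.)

H

LEFT JOIN keeps every row from `bins`; unmatched rows get NULL for `items`'s columns.
Matching on l.bin_id >= r.bin_id. A NULL in a compared column never satisfies the condition.
- bin_id=1: no r row matches, row kept with r columns NULL.
- bin_id=NULL: no r row matches, row kept with r columns NULL.
- bin_id=11: 3 matching r row(s), so 3 row(s) emitted.
- bin_id=4: 2 matching r row(s), so 2 row(s) emitted.
- bin_id=11: 3 matching r row(s), so 3 row(s) emitted.
- bin_id=3: 2 matching r row(s), so 2 row(s) emitted.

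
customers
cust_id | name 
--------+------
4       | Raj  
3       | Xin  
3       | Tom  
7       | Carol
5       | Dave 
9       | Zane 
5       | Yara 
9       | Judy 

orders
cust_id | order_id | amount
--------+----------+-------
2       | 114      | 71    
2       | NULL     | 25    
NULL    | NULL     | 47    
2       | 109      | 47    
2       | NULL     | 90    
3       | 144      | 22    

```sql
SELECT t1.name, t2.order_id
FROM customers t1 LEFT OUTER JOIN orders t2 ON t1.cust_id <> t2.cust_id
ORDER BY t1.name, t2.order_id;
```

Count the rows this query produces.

LEFT JOIN keeps every row from `customers`; unmatched rows get NULL for `orders`'s columns.
Matching on t1.cust_id <> t2.cust_id. A NULL in a compared column never satisfies the condition.
- t1[0] cust_id=4 → 5 match(es) in t2 → 5 row(s).
- t1[1] cust_id=3 → 4 match(es) in t2 → 4 row(s).
- t1[2] cust_id=3 → 4 match(es) in t2 → 4 row(s).
- t1[3] cust_id=7 → 5 match(es) in t2 → 5 row(s).
- t1[4] cust_id=5 → 5 match(es) in t2 → 5 row(s).
- t1[5] cust_id=9 → 5 match(es) in t2 → 5 row(s).
- t1[6] cust_id=5 → 5 match(es) in t2 → 5 row(s).
- t1[7] cust_id=9 → 5 match(es) in t2 → 5 row(s).
Total: 38 rows.

38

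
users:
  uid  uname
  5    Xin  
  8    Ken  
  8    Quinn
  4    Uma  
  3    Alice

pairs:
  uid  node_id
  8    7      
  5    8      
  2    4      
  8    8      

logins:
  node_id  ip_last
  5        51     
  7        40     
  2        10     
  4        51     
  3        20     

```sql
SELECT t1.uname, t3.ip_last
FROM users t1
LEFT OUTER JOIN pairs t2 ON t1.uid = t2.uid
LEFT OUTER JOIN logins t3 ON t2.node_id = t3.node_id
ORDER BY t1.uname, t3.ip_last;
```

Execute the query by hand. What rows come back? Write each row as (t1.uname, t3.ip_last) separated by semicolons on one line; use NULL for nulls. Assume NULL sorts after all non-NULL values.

(Alice, NULL); (Ken, 40); (Ken, NULL); (Quinn, 40); (Quinn, NULL); (Uma, NULL); (Xin, NULL)

Evaluate left to right. First `users t1 LEFT JOIN pairs t2` on uid: 7 row(s).
Then LEFT JOIN `logins t3` on node_id: each of those 7 rows is kept; rows whose t2.node_id has no match in t3 get NULL for t3's columns.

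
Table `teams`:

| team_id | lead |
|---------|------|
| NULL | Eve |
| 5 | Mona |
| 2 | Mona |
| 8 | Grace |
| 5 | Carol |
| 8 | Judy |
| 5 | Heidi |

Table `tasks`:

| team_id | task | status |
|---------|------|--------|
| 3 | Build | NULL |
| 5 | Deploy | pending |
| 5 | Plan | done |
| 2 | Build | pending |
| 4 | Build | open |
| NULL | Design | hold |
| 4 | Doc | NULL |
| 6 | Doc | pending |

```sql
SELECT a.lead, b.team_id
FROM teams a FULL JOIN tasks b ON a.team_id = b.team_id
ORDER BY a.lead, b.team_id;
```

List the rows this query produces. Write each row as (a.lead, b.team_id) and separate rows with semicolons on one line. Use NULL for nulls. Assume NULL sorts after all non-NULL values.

(Carol, 5); (Carol, 5); (Eve, NULL); (Grace, NULL); (Heidi, 5); (Heidi, 5); (Judy, NULL); (Mona, 2); (Mona, 5); (Mona, 5); (NULL, 3); (NULL, 4); (NULL, 4); (NULL, 6); (NULL, NULL)

FULL OUTER JOIN keeps every row from both sides; unmatched rows get NULL for the other side's columns.
Matching on a.team_id = b.team_id. A NULL in a compared column never satisfies the condition.
Matched pairs: 7; unmatched a rows kept: 3; unmatched b rows kept: 5.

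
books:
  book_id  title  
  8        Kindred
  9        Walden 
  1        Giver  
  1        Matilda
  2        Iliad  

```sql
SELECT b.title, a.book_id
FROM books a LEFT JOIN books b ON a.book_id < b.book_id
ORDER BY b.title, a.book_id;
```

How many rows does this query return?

LEFT JOIN keeps every row from `books a`; unmatched rows get NULL for `books b`'s columns.
Matching on a.book_id < b.book_id.
Matched pairs: 9; unmatched a rows kept: 1.
Total: 9 matched + 1 padded = 10 rows.

10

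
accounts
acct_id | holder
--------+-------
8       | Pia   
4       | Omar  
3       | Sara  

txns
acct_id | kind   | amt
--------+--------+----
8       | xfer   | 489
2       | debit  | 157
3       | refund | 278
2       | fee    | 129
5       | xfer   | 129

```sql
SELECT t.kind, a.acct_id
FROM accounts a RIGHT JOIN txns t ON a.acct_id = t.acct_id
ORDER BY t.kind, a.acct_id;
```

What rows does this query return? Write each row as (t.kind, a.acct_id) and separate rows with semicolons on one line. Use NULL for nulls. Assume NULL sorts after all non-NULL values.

(debit, NULL); (fee, NULL); (refund, 3); (xfer, 8); (xfer, NULL)

RIGHT JOIN keeps every row from `txns`; unmatched rows get NULL for `accounts`'s columns.
Matching on a.acct_id = t.acct_id.
- a row (acct_id=8): matches 1 t row(s) → 1 output row(s).
- a row (acct_id=4): no match.
- a row (acct_id=3): matches 1 t row(s) → 1 output row(s).
- 3 row(s) from t found no a partner → padded with NULL.
After projecting and ordering:
t.kind | a.acct_id
debit | NULL
fee | NULL
refund | 3
xfer | 8
xfer | NULL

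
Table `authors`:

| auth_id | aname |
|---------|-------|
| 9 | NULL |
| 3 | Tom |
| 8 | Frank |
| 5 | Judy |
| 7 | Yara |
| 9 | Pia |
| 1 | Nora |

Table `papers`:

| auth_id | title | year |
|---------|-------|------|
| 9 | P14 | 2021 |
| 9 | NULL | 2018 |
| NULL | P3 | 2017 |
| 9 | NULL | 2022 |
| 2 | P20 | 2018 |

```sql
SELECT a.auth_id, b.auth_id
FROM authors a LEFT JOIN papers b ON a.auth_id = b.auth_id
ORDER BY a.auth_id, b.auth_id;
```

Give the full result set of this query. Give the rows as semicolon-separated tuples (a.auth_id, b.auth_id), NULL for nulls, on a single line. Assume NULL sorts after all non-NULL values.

LEFT JOIN keeps every row from `authors`; unmatched rows get NULL for `papers`'s columns.
Matching on a.auth_id = b.auth_id. A NULL in a compared column never satisfies the condition.
- auth_id=9: 3 matching b row(s), so 3 row(s) emitted.
- auth_id=3: no b row matches, row kept with b columns NULL.
- auth_id=8: no b row matches, row kept with b columns NULL.
- auth_id=5: no b row matches, row kept with b columns NULL.
- auth_id=7: no b row matches, row kept with b columns NULL.
- auth_id=9: 3 matching b row(s), so 3 row(s) emitted.
- auth_id=1: no b row matches, row kept with b columns NULL.

(1, NULL); (3, NULL); (5, NULL); (7, NULL); (8, NULL); (9, 9); (9, 9); (9, 9); (9, 9); (9, 9); (9, 9)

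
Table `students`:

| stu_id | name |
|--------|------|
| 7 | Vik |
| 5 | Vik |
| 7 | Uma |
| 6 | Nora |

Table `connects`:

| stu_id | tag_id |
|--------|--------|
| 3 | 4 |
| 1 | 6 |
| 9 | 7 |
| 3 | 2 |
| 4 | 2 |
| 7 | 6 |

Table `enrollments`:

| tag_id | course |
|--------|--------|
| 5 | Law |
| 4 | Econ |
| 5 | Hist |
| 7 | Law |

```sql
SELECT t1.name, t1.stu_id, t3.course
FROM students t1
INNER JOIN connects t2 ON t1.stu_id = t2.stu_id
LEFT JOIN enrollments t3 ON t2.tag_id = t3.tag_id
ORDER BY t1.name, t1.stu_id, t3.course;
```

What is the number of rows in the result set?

2

Joins associate left-to-right: students INNER JOIN connects on stu_id gives 2 intermediate row(s).
Then LEFT JOIN `enrollments t3` on tag_id: each of those 2 rows is kept; rows whose t2.tag_id has no match in t3 get NULL for t3's columns.
Result: 2 row(s).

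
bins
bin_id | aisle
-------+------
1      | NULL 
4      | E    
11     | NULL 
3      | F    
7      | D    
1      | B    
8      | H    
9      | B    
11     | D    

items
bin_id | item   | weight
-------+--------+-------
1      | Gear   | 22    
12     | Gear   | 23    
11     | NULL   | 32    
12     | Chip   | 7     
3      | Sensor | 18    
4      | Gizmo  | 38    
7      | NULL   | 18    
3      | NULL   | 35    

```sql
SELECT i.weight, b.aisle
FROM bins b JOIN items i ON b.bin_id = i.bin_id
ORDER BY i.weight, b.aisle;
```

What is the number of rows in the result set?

8

INNER JOIN keeps only pairs where the ON condition holds.
Matching on b.bin_id = i.bin_id.
- bin_id=1: 1 matching i row(s), so 1 row(s) emitted.
- bin_id=4: 1 matching i row(s), so 1 row(s) emitted.
- bin_id=11: 1 matching i row(s), so 1 row(s) emitted.
- bin_id=3: 2 matching i row(s), so 2 row(s) emitted.
- bin_id=7: 1 matching i row(s), so 1 row(s) emitted.
- bin_id=1: 1 matching i row(s), so 1 row(s) emitted.
- bin_id=8: no matching i row, dropped.
- bin_id=9: no matching i row, dropped.
- bin_id=11: 1 matching i row(s), so 1 row(s) emitted.
Total: 8 rows.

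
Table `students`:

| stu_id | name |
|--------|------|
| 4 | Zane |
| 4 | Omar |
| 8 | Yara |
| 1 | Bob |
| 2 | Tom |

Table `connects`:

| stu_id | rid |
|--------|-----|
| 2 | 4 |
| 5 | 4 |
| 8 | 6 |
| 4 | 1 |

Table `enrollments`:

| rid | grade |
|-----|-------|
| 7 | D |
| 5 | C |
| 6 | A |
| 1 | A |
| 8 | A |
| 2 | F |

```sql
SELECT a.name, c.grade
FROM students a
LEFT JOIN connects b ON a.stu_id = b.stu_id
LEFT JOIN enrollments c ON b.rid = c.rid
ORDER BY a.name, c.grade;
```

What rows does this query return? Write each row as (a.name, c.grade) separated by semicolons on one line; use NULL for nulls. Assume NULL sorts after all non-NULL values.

Step 1 — a LEFT JOIN b on stu_id → 5 row(s).
Then LEFT JOIN `enrollments c` on rid: each of those 5 rows is kept; rows whose b.rid has no match in c get NULL for c's columns.

(Bob, NULL); (Omar, A); (Tom, NULL); (Yara, A); (Zane, A)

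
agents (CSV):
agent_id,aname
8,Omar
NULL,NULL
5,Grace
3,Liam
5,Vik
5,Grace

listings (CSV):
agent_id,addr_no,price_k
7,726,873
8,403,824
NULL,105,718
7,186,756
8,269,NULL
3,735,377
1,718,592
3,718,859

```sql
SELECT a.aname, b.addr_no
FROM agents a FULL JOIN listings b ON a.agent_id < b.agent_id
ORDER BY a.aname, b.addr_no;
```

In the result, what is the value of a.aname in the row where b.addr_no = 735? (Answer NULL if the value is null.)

FULL OUTER JOIN keeps every row from both sides; unmatched rows get NULL for the other side's columns.
Matching on a.agent_id < b.agent_id. A NULL in a compared column never satisfies the condition.
Matched pairs: 16; unmatched a rows kept: 2; unmatched b rows kept: 4.

NULL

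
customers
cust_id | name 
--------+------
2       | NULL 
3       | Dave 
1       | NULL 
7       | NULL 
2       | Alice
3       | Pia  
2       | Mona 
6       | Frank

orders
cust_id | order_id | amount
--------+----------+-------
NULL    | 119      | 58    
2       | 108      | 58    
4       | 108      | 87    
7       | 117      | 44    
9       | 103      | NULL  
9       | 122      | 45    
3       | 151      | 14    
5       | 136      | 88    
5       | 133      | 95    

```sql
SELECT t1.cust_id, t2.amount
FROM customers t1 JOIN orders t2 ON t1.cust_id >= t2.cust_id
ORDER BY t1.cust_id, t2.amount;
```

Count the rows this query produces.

INNER JOIN keeps only pairs where the ON condition holds.
Matching on t1.cust_id >= t2.cust_id. A NULL in a compared column never satisfies the condition.
- t1 row (cust_id=2): matches 1 t2 row(s) → 1 output row(s).
- t1 row (cust_id=3): matches 2 t2 row(s) → 2 output row(s).
- t1 row (cust_id=1): no match → dropped.
- t1 row (cust_id=7): matches 6 t2 row(s) → 6 output row(s).
- t1 row (cust_id=2): matches 1 t2 row(s) → 1 output row(s).
- t1 row (cust_id=3): matches 2 t2 row(s) → 2 output row(s).
- t1 row (cust_id=2): matches 1 t2 row(s) → 1 output row(s).
- t1 row (cust_id=6): matches 5 t2 row(s) → 5 output row(s).
Total: 18 rows.

18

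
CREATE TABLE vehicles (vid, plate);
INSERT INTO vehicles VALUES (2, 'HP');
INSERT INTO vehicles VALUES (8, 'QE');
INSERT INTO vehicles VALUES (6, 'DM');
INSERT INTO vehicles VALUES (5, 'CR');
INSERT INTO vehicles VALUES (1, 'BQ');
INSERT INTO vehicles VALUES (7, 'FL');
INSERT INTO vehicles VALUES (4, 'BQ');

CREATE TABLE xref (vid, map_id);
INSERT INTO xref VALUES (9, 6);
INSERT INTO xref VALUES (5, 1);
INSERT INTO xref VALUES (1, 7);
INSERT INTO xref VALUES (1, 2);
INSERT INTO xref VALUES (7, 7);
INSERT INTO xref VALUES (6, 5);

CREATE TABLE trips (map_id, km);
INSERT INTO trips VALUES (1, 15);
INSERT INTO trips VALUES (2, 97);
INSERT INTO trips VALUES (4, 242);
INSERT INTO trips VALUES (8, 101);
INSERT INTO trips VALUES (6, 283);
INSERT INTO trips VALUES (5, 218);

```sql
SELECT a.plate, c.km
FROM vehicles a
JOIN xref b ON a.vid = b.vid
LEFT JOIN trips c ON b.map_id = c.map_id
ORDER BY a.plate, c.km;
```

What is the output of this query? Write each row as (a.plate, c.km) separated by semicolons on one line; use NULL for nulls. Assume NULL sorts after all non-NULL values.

(BQ, 97); (BQ, NULL); (CR, 15); (DM, 218); (FL, NULL)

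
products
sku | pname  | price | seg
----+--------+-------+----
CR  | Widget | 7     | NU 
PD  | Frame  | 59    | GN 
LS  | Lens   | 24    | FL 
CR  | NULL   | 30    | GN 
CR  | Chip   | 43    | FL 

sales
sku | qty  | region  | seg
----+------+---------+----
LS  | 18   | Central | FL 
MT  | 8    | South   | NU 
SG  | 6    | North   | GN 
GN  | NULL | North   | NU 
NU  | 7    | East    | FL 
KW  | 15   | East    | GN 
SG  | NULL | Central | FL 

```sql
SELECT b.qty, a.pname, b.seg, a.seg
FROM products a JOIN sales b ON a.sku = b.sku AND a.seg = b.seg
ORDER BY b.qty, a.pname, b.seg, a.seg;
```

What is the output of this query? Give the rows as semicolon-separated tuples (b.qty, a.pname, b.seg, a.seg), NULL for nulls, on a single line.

(18, Lens, FL, FL)

INNER JOIN keeps only pairs where the ON condition holds.
Matching on a.sku = b.sku AND a.seg = b.seg.
Matched pairs: 1.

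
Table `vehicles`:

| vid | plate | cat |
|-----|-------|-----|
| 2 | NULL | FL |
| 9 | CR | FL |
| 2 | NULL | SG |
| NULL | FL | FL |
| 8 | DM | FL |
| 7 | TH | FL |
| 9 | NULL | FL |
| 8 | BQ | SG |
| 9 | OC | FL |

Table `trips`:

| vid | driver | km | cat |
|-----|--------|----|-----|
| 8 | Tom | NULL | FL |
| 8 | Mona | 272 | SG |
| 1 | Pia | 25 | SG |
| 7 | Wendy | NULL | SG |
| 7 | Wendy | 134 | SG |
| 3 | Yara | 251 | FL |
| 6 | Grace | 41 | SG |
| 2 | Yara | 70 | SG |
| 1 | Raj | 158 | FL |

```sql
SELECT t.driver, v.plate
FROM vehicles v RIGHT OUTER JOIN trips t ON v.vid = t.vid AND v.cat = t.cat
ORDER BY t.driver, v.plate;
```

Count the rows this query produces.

9

RIGHT JOIN keeps every row from `trips`; unmatched rows get NULL for `vehicles`'s columns.
Matching on v.vid = t.vid AND v.cat = t.cat. A NULL in a compared column never satisfies the condition.
Matched pairs: 3; unmatched t rows kept: 6.
Total: 3 matched + 6 padded = 9 rows.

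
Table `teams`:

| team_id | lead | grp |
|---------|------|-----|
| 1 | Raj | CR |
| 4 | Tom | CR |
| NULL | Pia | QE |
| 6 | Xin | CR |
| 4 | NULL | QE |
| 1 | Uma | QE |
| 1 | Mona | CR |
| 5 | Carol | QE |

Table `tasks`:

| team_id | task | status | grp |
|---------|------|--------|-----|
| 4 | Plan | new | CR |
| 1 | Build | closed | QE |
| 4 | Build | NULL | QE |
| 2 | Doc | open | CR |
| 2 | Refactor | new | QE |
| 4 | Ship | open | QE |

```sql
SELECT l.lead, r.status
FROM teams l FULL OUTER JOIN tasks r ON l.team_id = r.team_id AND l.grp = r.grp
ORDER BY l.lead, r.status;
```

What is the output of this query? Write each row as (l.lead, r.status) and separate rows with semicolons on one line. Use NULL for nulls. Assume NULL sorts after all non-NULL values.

FULL OUTER JOIN keeps every row from both sides; unmatched rows get NULL for the other side's columns.
Matching on l.team_id = r.team_id AND l.grp = r.grp. A NULL in a compared column never satisfies the condition.
- l[0] team_id=1, grp=CR → no match; kept with NULLs on the r side.
- l[1] team_id=4, grp=CR → 1 match(es) in r → 1 row(s).
- l[2] team_id=NULL, grp=QE → no match; kept with NULLs on the r side.
- l[3] team_id=6, grp=CR → no match; kept with NULLs on the r side.
- l[4] team_id=4, grp=QE → 2 match(es) in r → 2 row(s).
- l[5] team_id=1, grp=QE → 1 match(es) in r → 1 row(s).
- l[6] team_id=1, grp=CR → no match; kept with NULLs on the r side.
- l[7] team_id=5, grp=QE → no match; kept with NULLs on the r side.
- plus 2 unmatched r row(s), each kept with NULL l columns.

(Carol, NULL); (Mona, NULL); (Pia, NULL); (Raj, NULL); (Tom, new); (Uma, closed); (Xin, NULL); (NULL, new); (NULL, open); (NULL, open); (NULL, NULL)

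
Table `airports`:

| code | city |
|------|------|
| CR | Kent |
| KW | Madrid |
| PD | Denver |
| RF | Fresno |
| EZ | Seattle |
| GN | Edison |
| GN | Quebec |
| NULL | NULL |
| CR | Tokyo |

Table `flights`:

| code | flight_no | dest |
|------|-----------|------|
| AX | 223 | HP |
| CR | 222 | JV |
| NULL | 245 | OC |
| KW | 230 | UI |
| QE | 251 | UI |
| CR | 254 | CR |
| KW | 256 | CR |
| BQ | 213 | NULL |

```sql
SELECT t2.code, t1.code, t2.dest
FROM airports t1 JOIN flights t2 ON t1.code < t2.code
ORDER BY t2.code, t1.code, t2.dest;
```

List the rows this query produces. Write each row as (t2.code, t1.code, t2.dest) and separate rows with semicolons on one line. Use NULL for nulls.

INNER JOIN keeps only pairs where the ON condition holds.
Matching on t1.code < t2.code. A NULL in a compared column never satisfies the condition.
- code=CR: 3 matching t2 row(s), so 3 row(s) emitted.
- code=KW: 1 matching t2 row(s), so 1 row(s) emitted.
- code=PD: 1 matching t2 row(s), so 1 row(s) emitted.
- code=RF: no matching t2 row, dropped.
- code=EZ: 3 matching t2 row(s), so 3 row(s) emitted.
- code=GN: 3 matching t2 row(s), so 3 row(s) emitted.
- code=GN: 3 matching t2 row(s), so 3 row(s) emitted.
- code=NULL: no matching t2 row, dropped.
- code=CR: 3 matching t2 row(s), so 3 row(s) emitted.

(KW, CR, CR); (KW, CR, CR); (KW, CR, UI); (KW, CR, UI); (KW, EZ, CR); (KW, EZ, UI); (KW, GN, CR); (KW, GN, CR); (KW, GN, UI); (KW, GN, UI); (QE, CR, UI); (QE, CR, UI); (QE, EZ, UI); (QE, GN, UI); (QE, GN, UI); (QE, KW, UI); (QE, PD, UI)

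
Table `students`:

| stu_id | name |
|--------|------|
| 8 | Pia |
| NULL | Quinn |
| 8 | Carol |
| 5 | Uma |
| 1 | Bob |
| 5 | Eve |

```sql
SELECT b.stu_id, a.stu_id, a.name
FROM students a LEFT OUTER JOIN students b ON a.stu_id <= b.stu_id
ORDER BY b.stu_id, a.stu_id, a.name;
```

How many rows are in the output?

18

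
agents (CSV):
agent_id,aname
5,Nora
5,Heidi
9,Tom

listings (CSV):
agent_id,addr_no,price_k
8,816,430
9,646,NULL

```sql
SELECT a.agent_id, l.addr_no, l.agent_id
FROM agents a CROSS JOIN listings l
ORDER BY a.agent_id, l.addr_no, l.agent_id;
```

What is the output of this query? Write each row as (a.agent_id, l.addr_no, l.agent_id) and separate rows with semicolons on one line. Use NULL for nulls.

(5, 646, 9); (5, 646, 9); (5, 816, 8); (5, 816, 8); (9, 646, 9); (9, 816, 8)

CROSS JOIN pairs every row of `agents` with every row of `listings`: 3 × 2 = 6 rows.
After projecting and ordering:
a.agent_id | l.addr_no | l.agent_id
5 | 646 | 9
5 | 646 | 9
5 | 816 | 8
5 | 816 | 8
9 | 646 | 9
9 | 816 | 8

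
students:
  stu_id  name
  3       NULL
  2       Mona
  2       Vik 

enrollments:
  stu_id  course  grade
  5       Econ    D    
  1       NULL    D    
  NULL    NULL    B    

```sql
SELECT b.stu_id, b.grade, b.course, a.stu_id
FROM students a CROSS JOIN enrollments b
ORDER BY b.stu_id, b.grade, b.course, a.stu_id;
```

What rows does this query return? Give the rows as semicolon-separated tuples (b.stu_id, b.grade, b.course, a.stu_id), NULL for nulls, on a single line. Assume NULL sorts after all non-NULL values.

(1, D, NULL, 2); (1, D, NULL, 2); (1, D, NULL, 3); (5, D, Econ, 2); (5, D, Econ, 2); (5, D, Econ, 3); (NULL, B, NULL, 2); (NULL, B, NULL, 2); (NULL, B, NULL, 3)

CROSS JOIN pairs every row of `students` with every row of `enrollments`: 3 × 3 = 9 rows.
After projecting and ordering:
b.stu_id | b.grade | b.course | a.stu_id
1 | D | NULL | 2
1 | D | NULL | 2
1 | D | NULL | 3
5 | D | Econ | 2
5 | D | Econ | 2
5 | D | Econ | 3
NULL | B | NULL | 2
NULL | B | NULL | 2
NULL | B | NULL | 3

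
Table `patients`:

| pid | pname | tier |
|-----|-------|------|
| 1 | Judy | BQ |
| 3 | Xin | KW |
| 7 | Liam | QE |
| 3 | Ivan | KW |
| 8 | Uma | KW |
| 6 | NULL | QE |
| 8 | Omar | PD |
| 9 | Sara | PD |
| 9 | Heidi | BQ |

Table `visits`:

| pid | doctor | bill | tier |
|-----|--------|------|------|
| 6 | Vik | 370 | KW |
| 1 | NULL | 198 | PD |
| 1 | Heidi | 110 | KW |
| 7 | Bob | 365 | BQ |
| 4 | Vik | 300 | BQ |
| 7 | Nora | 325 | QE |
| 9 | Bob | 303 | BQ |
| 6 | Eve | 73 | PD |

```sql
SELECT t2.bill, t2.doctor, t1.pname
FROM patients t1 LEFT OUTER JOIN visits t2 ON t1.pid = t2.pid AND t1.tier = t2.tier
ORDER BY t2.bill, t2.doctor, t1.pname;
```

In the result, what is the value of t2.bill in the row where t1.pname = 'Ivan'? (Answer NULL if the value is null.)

NULL

LEFT JOIN keeps every row from `patients`; unmatched rows get NULL for `visits`'s columns.
Matching on t1.pid = t2.pid AND t1.tier = t2.tier.
Matched pairs: 2; unmatched t1 rows kept: 7.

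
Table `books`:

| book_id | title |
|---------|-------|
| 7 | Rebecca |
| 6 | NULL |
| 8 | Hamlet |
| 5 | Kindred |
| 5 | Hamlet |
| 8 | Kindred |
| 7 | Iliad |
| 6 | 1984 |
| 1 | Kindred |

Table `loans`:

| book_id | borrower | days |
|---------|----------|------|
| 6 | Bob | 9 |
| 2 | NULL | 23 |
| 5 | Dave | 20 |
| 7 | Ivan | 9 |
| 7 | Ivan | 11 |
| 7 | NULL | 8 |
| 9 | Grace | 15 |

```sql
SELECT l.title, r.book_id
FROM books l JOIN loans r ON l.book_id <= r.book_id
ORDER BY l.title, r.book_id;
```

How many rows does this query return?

INNER JOIN keeps only pairs where the ON condition holds.
Matching on l.book_id <= r.book_id.
- l (book_id=7) pairs with 4 row(s) of r.
- l (book_id=6) pairs with 5 row(s) of r.
- l (book_id=8) pairs with 1 row(s) of r.
- l (book_id=5) pairs with 6 row(s) of r.
- l (book_id=5) pairs with 6 row(s) of r.
- l (book_id=8) pairs with 1 row(s) of r.
- l (book_id=7) pairs with 4 row(s) of r.
- l (book_id=6) pairs with 5 row(s) of r.
- l (book_id=1) pairs with 7 row(s) of r.
Total: 39 rows.

39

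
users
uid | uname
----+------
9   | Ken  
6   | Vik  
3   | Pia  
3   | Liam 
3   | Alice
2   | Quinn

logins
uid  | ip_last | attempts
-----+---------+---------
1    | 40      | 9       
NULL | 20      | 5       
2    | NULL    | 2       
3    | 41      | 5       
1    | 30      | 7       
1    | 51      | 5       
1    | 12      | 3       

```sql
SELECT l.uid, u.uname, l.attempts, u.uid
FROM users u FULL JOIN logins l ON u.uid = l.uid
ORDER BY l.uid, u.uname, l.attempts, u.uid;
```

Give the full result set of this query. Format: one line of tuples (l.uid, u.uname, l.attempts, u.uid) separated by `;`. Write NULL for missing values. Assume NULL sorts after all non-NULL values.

(1, NULL, 3, NULL); (1, NULL, 5, NULL); (1, NULL, 7, NULL); (1, NULL, 9, NULL); (2, Quinn, 2, 2); (3, Alice, 5, 3); (3, Liam, 5, 3); (3, Pia, 5, 3); (NULL, Ken, NULL, 9); (NULL, Vik, NULL, 6); (NULL, NULL, 5, NULL)

FULL OUTER JOIN keeps every row from both sides; unmatched rows get NULL for the other side's columns.
Matching on u.uid = l.uid. A NULL in a compared column never satisfies the condition.
Matched pairs: 4; unmatched u rows kept: 2; unmatched l rows kept: 5.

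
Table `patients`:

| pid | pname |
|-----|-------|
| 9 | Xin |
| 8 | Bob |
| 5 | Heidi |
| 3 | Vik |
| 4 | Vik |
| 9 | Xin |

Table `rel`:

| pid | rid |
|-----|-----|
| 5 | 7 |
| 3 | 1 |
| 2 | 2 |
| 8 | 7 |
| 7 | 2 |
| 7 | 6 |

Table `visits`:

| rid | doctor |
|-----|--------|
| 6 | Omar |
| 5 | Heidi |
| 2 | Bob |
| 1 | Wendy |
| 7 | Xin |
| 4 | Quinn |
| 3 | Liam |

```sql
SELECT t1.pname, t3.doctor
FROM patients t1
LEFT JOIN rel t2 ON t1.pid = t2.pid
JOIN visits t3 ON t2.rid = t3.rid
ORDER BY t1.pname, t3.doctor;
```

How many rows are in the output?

3

Step 1 — t1 LEFT JOIN t2 on pid → 6 row(s).
Then INNER JOIN `visits t3` on rid: keep only rows whose t2.rid appears in t3.
Result: 3 row(s).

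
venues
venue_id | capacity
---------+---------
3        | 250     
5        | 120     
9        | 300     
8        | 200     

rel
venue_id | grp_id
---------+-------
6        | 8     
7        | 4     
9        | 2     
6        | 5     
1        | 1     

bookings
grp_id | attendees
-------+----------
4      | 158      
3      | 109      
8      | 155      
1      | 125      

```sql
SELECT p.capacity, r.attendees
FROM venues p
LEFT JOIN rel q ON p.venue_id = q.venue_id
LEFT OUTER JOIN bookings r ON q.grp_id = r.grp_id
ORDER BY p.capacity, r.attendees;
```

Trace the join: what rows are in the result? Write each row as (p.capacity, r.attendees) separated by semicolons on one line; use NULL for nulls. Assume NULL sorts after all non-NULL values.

(120, NULL); (200, NULL); (250, NULL); (300, NULL)

Joins associate left-to-right: venues LEFT JOIN rel on venue_id gives 4 intermediate row(s).
Then LEFT JOIN `bookings r` on grp_id: each of those 4 rows is kept; rows whose q.grp_id has no match in r get NULL for r's columns.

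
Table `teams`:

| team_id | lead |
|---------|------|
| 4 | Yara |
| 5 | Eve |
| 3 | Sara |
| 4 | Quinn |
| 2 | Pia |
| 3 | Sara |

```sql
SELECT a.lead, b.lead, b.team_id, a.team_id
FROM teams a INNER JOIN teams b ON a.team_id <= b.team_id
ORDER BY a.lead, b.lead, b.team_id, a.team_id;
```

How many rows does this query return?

INNER JOIN keeps only pairs where the ON condition holds.
Matching on a.team_id <= b.team_id.
Matched pairs: 23.
Total: 23 rows.

23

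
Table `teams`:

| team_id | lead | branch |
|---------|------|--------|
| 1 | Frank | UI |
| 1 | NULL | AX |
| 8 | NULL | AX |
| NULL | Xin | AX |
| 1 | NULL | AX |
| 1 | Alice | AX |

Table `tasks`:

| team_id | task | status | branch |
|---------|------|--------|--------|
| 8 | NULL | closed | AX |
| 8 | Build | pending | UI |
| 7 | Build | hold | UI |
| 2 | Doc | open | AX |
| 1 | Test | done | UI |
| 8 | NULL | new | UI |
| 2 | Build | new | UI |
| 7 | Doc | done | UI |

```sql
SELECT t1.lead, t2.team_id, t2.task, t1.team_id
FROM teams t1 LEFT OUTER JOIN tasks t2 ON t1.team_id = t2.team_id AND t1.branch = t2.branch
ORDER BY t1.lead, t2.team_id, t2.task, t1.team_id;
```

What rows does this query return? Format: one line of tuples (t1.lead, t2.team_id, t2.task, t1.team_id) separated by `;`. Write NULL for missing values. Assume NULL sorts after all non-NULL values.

(Alice, NULL, NULL, 1); (Frank, 1, Test, 1); (Xin, NULL, NULL, NULL); (NULL, 8, NULL, 8); (NULL, NULL, NULL, 1); (NULL, NULL, NULL, 1)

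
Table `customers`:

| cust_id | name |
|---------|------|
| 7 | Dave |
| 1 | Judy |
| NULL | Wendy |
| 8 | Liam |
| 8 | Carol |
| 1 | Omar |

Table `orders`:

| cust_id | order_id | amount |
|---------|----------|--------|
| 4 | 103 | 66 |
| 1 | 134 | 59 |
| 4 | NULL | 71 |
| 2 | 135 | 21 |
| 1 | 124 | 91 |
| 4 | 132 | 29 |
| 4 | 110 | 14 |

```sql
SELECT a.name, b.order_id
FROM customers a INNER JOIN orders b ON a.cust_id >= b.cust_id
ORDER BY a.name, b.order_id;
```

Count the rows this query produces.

25

INNER JOIN keeps only pairs where the ON condition holds.
Matching on a.cust_id >= b.cust_id. A NULL in a compared column never satisfies the condition.
Matched pairs: 25.
Total: 25 rows.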